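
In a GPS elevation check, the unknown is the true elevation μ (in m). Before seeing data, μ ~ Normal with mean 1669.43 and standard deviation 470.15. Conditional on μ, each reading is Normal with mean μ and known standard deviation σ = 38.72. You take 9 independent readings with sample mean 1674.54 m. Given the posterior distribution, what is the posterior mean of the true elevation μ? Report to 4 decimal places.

1674.5362

For Normal data with known variance σ², a Normal(μ₀, σ₀²) prior on μ is conjugate. Posterior precision = 1/σ₀² + n/σ²; posterior mean is the precision-weighted average of μ₀ and x̄.
n·x̄ = 9·1674.54 = 15070.86.
σ₀² = 470.15² = 221041.0225, σ² = 38.72² = 1499.2384; σ² + n·σ₀² = 1499.2384 + 9·221041.0225 = 1990868.4409.
Posterior mean = (μ₀/σ₀² + n·x̄/σ²)/(1/σ₀² + n/σ²) = (σ²·μ₀ + σ₀²·n·x̄)/(σ² + n·σ₀²) = (1499.2384·1669.43 + 221041.0225·15070.86)/1990868.4409 = 3333781177.916462/1990868.4409 = 1674.5362.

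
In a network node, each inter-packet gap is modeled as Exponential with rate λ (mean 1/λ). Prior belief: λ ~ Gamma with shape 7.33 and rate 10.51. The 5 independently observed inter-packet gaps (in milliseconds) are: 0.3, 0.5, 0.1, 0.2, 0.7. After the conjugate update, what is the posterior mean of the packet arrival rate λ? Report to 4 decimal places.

With a Gamma(shape α, rate β) prior on the exponential rate λ, the posterior after n observations with total T = Σxᵢ is Gamma(α+n, β+T).
Sum of observations T = 1.8 milliseconds; n = 5.
Posterior: Gamma(7.33+5, 10.51+1.8) = Gamma(12.33, 12.31).
Posterior mean of λ = α/β = 12.33/12.31 = 1.0016.

1.0016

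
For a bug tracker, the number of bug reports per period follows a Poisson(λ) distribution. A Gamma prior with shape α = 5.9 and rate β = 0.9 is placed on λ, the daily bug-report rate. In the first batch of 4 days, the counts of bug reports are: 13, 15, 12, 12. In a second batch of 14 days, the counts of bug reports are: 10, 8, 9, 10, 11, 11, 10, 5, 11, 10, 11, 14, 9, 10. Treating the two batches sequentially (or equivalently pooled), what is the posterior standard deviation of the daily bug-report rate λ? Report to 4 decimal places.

With a Gamma(shape α, rate β) prior, the Poisson likelihood is conjugate: the posterior is Gamma(α + ΣXᵢ, β + n).
Batch 1: sum of counts S = 52 over n = 4 days.
After batch 1: Gamma(α+S, β+n) = Gamma(5.9+52, 0.9+4) = Gamma(57.9, 4.9).
Batch 2: sum of counts S = 139 over n = 14 days.
After batch 2: Gamma(α+S, β+n) = Gamma(57.9+139, 4.9+14) = Gamma(196.9, 18.9).
SD = √α/β = √196.9/18.9 = 0.7424.

0.7424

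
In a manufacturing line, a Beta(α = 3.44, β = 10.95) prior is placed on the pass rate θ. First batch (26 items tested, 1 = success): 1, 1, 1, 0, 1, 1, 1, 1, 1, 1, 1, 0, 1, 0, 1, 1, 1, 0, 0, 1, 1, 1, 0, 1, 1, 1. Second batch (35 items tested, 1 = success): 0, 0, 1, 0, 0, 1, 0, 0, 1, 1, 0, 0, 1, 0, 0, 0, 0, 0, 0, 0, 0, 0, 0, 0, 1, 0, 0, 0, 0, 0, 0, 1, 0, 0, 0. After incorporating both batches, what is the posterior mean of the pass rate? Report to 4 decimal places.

The Beta prior is conjugate to a Binomial/Bernoulli likelihood; the update adds successes to α and failures to β.
After batch 1: Beta(3.44+20, 10.95+6) = Beta(23.44, 16.95).
After batch 2: Beta(23.44+7, 16.95+28) = Beta(30.44, 44.95).
Posterior mean = α/(α+β) = 30.44/75.39 = 0.4038.

0.4038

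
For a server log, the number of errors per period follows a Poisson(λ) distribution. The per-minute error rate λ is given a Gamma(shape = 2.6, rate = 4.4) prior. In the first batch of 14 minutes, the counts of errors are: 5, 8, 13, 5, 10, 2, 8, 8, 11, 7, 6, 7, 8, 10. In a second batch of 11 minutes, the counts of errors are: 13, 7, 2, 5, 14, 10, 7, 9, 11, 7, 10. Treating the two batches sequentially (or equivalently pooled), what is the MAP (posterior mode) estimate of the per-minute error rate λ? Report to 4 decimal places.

With a Gamma(shape α, rate β) prior, the Poisson likelihood is conjugate: the posterior is Gamma(α + ΣXᵢ, β + n).
Batch 1: sum of counts S = 108 over n = 14 minutes.
After batch 1: Gamma(α+S, β+n) = Gamma(2.6+108, 4.4+14) = Gamma(110.6, 18.4).
Batch 2: sum of counts S = 95 over n = 11 minutes.
After batch 2: Gamma(α+S, β+n) = Gamma(110.6+95, 18.4+11) = Gamma(205.6, 29.4).
Mode of Gamma(α,β) for α≥1 is (α−1)/β = 204.6/29.4 = 6.9592.

6.9592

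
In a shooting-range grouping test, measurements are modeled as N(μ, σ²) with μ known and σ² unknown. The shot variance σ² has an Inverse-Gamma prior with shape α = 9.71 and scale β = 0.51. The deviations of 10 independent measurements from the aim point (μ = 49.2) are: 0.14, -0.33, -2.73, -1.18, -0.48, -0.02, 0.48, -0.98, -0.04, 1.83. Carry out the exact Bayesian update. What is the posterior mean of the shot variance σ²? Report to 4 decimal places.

With known mean μ and an Inverse-Gamma(α, β) prior on σ², the Normal likelihood is conjugate: posterior is Inv-Gamma(α + n/2, β + Σ(xᵢ−μ)²/2).
Σ(xᵢ−μ)² = (0.14)² + (-0.33)² + (-2.73)² + (-1.18)² + (-0.48)² + (-0.02)² + (0.48)² + (-0.98)² + (-0.04)² + (1.83)² = 13.7459.
Posterior: Inv-Gamma(9.71 + 10/2, 0.51 + 13.7459/2) = Inv-Gamma(14.71, 7.38295).
E[σ²|data] = β/(α−1) = 7.38295/13.71 = 0.5385.

0.5385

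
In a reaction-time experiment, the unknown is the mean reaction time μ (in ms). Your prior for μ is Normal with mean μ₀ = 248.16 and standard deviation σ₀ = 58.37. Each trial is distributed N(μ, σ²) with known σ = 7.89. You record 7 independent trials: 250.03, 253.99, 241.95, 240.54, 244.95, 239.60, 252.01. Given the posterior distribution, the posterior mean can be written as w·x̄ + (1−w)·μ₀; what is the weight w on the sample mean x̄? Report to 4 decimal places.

0.9974

For Normal data with known variance σ², a Normal(μ₀, σ₀²) prior on μ is conjugate. Posterior precision = 1/σ₀² + n/σ²; posterior mean is the precision-weighted average of μ₀ and x̄.
σ₀² = 58.37² = 3407.0569, σ² = 7.89² = 62.2521. Prior precision 1/σ₀² = 1/3407.0569; data precision n/σ² = 7/62.2521.
w = (n/σ²)/(1/σ₀² + n/σ²) = n·σ₀²/(σ² + n·σ₀²) = 7·3407.0569/(62.2521 + 7·3407.0569) = 23849.3983/23911.6504 = 0.9974.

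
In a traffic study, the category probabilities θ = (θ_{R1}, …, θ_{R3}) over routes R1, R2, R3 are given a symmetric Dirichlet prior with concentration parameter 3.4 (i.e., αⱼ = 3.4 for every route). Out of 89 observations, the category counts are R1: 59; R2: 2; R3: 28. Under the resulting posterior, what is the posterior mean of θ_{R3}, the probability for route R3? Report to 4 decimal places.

The Dirichlet prior is conjugate to the Multinomial likelihood: each posterior αⱼ = prior αⱼ + observed count nⱼ.
Posterior concentration: (62.4, 5.4, 31.4), total = 99.2.
E[θ_{R3}|data] = α_{R3}/Σα = 31.4/99.2 = 0.3165.

0.3165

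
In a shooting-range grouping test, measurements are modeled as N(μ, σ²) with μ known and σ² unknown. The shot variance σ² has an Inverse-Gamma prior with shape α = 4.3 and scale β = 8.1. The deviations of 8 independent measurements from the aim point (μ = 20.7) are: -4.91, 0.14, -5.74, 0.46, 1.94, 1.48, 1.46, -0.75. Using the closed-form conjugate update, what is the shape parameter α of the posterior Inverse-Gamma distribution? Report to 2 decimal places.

With known mean μ and an Inverse-Gamma(α, β) prior on σ², the Normal likelihood is conjugate: posterior is Inv-Gamma(α + n/2, β + Σ(xᵢ−μ)²/2).
Σ(xᵢ−μ)² = (-4.91)² + (0.14)² + (-5.74)² + (0.46)² + (1.94)² + (1.48)² + (1.46)² + (-0.75)² = 65.9350.
Posterior: Inv-Gamma(4.3 + 8/2, 8.1 + 65.9350/2) = Inv-Gamma(8.30, 41.06750).
Posterior α = 8.30.

8.30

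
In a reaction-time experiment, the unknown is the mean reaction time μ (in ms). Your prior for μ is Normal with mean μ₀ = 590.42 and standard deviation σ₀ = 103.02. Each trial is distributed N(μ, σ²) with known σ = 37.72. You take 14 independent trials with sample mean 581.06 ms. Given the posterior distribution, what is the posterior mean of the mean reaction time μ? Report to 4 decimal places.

For Normal data with known variance σ², a Normal(μ₀, σ₀²) prior on μ is conjugate. Posterior precision = 1/σ₀² + n/σ²; posterior mean is the precision-weighted average of μ₀ and x̄.
n·x̄ = 14·581.06 = 8134.84.
σ₀² = 103.02² = 10613.1204, σ² = 37.72² = 1422.7984; σ² + n·σ₀² = 1422.7984 + 14·10613.1204 = 150006.484.
Posterior mean = (μ₀/σ₀² + n·x̄/σ²)/(1/σ₀² + n/σ²) = (σ²·μ₀ + σ₀²·n·x̄)/(σ² + n·σ₀²) = (1422.7984·590.42 + 10613.1204·8134.84)/150006.484 = 87176084.986064/150006.484 = 581.1488.

581.1488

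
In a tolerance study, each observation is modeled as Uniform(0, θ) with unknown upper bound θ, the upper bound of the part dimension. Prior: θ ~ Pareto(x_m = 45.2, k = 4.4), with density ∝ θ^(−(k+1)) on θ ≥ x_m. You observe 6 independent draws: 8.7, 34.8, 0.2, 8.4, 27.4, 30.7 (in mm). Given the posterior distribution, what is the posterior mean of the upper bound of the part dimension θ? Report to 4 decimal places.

A Pareto(scale x_m, shape k) prior on the upper bound θ of Uniform(0, θ) is conjugate: posterior is Pareto(max(x_m, max xᵢ), k + n).
Sample maximum = 34.8; prior scale x_m = 45.2 → posterior scale = max = 45.2.
Posterior shape = 4.4 + 6 = 10.4.
E[θ|data] = k·x_m/(k−1) = 10.4·45.2/9.4 = 50.0085.

50.0085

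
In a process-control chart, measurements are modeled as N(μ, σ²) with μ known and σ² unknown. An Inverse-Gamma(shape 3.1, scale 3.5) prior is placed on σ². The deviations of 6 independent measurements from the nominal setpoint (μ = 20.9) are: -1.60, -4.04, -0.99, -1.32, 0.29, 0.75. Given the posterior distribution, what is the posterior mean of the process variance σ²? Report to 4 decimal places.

With known mean μ and an Inverse-Gamma(α, β) prior on σ², the Normal likelihood is conjugate: posterior is Inv-Gamma(α + n/2, β + Σ(xᵢ−μ)²/2).
Σ(xᵢ−μ)² = (-1.60)² + (-4.04)² + (-0.99)² + (-1.32)² + (0.29)² + (0.75)² = 22.2507.
Posterior: Inv-Gamma(3.1 + 6/2, 3.5 + 22.2507/2) = Inv-Gamma(6.10, 14.62535).
E[σ²|data] = β/(α−1) = 14.62535/5.10 = 2.8677.

2.8677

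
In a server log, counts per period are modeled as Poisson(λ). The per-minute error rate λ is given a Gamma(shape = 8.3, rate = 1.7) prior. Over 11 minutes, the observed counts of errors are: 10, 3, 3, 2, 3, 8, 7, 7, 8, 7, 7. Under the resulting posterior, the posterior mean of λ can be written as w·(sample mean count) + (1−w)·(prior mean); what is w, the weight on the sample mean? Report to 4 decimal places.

With a Gamma(shape α, rate β) prior, the Poisson likelihood is conjugate: the posterior is Gamma(α + ΣXᵢ, β + n).
Posterior mean = (α₀+S)/(β₀+n) = [n/(β₀+n)]·(S/n) + [β₀/(β₀+n)]·(α₀/β₀), so only n and β₀ enter the weight.
Weight on data w = n/(β₀+n) = 11/(1.7+11) = 11/12.7 = 0.8661.

0.8661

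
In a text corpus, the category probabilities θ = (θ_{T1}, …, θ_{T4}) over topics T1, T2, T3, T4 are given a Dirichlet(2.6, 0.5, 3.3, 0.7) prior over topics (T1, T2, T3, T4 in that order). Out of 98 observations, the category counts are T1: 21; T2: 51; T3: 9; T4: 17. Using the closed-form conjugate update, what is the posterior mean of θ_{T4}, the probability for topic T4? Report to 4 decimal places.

The Dirichlet prior is conjugate to the Multinomial likelihood: each posterior αⱼ = prior αⱼ + observed count nⱼ.
Posterior concentration: (23.6, 51.5, 12.3, 17.7), total = 105.1.
E[θ_{T4}|data] = α_{T4}/Σα = 17.7/105.1 = 0.1684.

0.1684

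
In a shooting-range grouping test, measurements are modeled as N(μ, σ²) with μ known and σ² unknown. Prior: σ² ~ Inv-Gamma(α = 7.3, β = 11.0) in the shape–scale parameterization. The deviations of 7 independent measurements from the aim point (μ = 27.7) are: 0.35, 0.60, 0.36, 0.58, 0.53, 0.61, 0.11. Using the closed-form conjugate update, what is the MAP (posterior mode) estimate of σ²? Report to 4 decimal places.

With known mean μ and an Inverse-Gamma(α, β) prior on σ², the Normal likelihood is conjugate: posterior is Inv-Gamma(α + n/2, β + Σ(xᵢ−μ)²/2).
Σ(xᵢ−μ)² = (0.35)² + (0.60)² + (0.36)² + (0.58)² + (0.53)² + (0.61)² + (0.11)² = 1.6136.
Posterior: Inv-Gamma(7.3 + 7/2, 11.0 + 1.6136/2) = Inv-Gamma(10.80, 11.80680).
Mode = β/(α+1) = 11.80680/11.80 = 1.0006.

1.0006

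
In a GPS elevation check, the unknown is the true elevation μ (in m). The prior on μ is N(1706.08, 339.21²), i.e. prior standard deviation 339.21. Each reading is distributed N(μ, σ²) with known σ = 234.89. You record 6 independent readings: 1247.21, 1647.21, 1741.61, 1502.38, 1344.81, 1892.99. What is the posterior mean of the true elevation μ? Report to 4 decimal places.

1573.3121

For Normal data with known variance σ², a Normal(μ₀, σ₀²) prior on μ is conjugate. Posterior precision = 1/σ₀² + n/σ²; posterior mean is the precision-weighted average of μ₀ and x̄.
Σxᵢ = 1247.21 + 1647.21 + 1741.61 + 1502.38 + 1344.81 + 1892.99 = 9376.21, so n·x̄ = 9376.21.
σ₀² = 339.21² = 115063.4241, σ² = 234.89² = 55173.3121; σ² + n·σ₀² = 55173.3121 + 6·115063.4241 = 745553.8567.
Posterior mean = (μ₀/σ₀² + n·x̄/σ²)/(1/σ₀² + n/σ²) = (σ²·μ₀ + σ₀²·n·x̄)/(σ² + n·σ₀²) = (55173.3121·1706.08 + 115063.4241·9376.21)/745553.8567 = 1172988911.988229/745553.8567 = 1573.3121.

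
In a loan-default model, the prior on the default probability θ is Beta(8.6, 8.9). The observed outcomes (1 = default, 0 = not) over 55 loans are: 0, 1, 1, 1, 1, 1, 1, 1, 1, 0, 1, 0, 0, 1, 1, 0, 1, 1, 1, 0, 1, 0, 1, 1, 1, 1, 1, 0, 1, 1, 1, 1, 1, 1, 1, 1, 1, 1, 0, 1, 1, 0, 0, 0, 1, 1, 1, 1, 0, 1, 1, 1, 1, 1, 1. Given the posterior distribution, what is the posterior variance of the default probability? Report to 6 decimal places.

The Beta prior is conjugate to a Binomial/Bernoulli likelihood; the update adds successes to α and failures to β.
Posterior: Beta(α+k, β+n−k) = Beta(8.6+42, 8.9+13) = Beta(50.6, 21.9).
Var = αβ/((α+β)²(α+β+1)) = 50.6·21.9/(72.5²·73.5) = 0.002868.

0.002868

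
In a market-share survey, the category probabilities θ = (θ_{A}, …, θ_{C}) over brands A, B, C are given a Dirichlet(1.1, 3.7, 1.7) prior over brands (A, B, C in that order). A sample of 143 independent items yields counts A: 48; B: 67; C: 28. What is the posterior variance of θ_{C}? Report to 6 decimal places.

0.001058

The Dirichlet prior is conjugate to the Multinomial likelihood: each posterior αⱼ = prior αⱼ + observed count nⱼ.
Posterior concentration: (49.1, 70.7, 29.7), total = 149.5.
Var[θ_j] = α_j(Σα−α_j)/((Σα)²(Σα+1)) = 29.7·119.8/(149.5²·150.5) = 0.001058.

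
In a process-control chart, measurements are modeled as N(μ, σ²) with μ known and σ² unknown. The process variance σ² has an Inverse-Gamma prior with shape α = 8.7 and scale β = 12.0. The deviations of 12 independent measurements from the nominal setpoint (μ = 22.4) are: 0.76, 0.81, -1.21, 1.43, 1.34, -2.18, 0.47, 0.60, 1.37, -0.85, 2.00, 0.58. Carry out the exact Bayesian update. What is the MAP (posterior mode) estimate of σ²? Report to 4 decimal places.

With known mean μ and an Inverse-Gamma(α, β) prior on σ², the Normal likelihood is conjugate: posterior is Inv-Gamma(α + n/2, β + Σ(xᵢ−μ)²/2).
Σ(xᵢ−μ)² = (0.76)² + (0.81)² + (-1.21)² + (1.43)² + (1.34)² + (-2.18)² + (0.47)² + (0.60)² + (1.37)² + (-0.85)² + (2.00)² + (0.58)² = 18.8074.
Posterior: Inv-Gamma(8.7 + 12/2, 12.0 + 18.8074/2) = Inv-Gamma(14.70, 21.40370).
Mode = β/(α+1) = 21.40370/15.70 = 1.3633.

1.3633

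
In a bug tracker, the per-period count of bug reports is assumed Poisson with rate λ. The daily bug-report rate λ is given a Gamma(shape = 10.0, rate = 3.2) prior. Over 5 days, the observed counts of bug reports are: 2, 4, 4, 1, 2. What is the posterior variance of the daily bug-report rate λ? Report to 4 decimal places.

With a Gamma(shape α, rate β) prior, the Poisson likelihood is conjugate: the posterior is Gamma(α + ΣXᵢ, β + n).
Sum of counts S = 13 over n = 5 days.
Posterior: Gamma(α+S, β+n) = Gamma(10.0+13, 3.2+5) = Gamma(23.0, 8.2).
Var = α/β² = 23.0/8.2² = 0.3421.

0.3421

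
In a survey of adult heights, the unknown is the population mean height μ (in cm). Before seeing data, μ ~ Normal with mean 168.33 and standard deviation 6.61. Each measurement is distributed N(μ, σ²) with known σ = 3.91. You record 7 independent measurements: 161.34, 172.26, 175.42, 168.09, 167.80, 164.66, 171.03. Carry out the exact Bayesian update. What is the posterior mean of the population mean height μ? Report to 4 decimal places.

For Normal data with known variance σ², a Normal(μ₀, σ₀²) prior on μ is conjugate. Posterior precision = 1/σ₀² + n/σ²; posterior mean is the precision-weighted average of μ₀ and x̄.
Σxᵢ = 161.34 + 172.26 + 175.42 + 168.09 + 167.80 + 164.66 + 171.03 = 1180.6, so n·x̄ = 1180.6.
σ₀² = 6.61² = 43.6921, σ² = 3.91² = 15.2881; σ² + n·σ₀² = 15.2881 + 7·43.6921 = 321.1328.
Posterior mean = (μ₀/σ₀² + n·x̄/σ²)/(1/σ₀² + n/σ²) = (σ²·μ₀ + σ₀²·n·x̄)/(σ² + n·σ₀²) = (15.2881·168.33 + 43.6921·1180.6)/321.1328 = 54156.339133/321.1328 = 168.6416.

168.6416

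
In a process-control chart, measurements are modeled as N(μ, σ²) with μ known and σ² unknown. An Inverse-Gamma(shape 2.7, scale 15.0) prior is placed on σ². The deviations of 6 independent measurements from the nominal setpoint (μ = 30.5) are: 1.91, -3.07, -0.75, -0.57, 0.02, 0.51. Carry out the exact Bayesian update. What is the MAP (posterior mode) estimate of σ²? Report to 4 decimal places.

With known mean μ and an Inverse-Gamma(α, β) prior on σ², the Normal likelihood is conjugate: posterior is Inv-Gamma(α + n/2, β + Σ(xᵢ−μ)²/2).
Σ(xᵢ−μ)² = (1.91)² + (-3.07)² + (-0.75)² + (-0.57)² + (0.02)² + (0.51)² = 14.2209.
Posterior: Inv-Gamma(2.7 + 6/2, 15.0 + 14.2209/2) = Inv-Gamma(5.70, 22.11045).
Mode = β/(α+1) = 22.11045/6.70 = 3.3001.

3.3001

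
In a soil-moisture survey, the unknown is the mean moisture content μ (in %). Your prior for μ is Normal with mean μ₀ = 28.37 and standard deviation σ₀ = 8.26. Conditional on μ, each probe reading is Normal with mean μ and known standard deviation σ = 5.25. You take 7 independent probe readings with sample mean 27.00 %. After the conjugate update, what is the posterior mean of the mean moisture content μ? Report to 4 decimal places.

27.0748

For Normal data with known variance σ², a Normal(μ₀, σ₀²) prior on μ is conjugate. Posterior precision = 1/σ₀² + n/σ²; posterior mean is the precision-weighted average of μ₀ and x̄.
n·x̄ = 7·27.00 = 189.
σ₀² = 8.26² = 68.2276, σ² = 5.25² = 27.5625; σ² + n·σ₀² = 27.5625 + 7·68.2276 = 505.1557.
Posterior mean = (μ₀/σ₀² + n·x̄/σ²)/(1/σ₀² + n/σ²) = (σ²·μ₀ + σ₀²·n·x̄)/(σ² + n·σ₀²) = (27.5625·28.37 + 68.2276·189)/505.1557 = 13676.964525/505.1557 = 27.0748.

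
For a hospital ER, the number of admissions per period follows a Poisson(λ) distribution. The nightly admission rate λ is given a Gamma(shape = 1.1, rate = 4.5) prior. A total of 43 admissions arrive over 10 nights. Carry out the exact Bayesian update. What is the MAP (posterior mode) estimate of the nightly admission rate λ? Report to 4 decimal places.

With a Gamma(shape α, rate β) prior, the Poisson likelihood is conjugate: the posterior is Gamma(α + ΣXᵢ, β + n).
Posterior: Gamma(α+S, β+n) = Gamma(1.1+43, 4.5+10) = Gamma(44.1, 14.5).
Mode of Gamma(α,β) for α≥1 is (α−1)/β = 43.1/14.5 = 2.9724.

2.9724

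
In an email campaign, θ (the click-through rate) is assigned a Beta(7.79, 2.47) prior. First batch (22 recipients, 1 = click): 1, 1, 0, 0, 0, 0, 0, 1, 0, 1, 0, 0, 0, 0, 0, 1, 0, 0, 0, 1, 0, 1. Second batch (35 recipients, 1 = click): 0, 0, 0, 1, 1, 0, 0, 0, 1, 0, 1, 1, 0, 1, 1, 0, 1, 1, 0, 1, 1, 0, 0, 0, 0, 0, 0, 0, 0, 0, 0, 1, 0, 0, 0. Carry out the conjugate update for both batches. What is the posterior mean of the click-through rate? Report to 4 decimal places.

0.3983

The Beta prior is conjugate to a Binomial/Bernoulli likelihood; the update adds successes to α and failures to β.
After batch 1: Beta(7.79+7, 2.47+15) = Beta(14.79, 17.47).
After batch 2: Beta(14.79+12, 17.47+23) = Beta(26.79, 40.47).
Posterior mean = α/(α+β) = 26.79/67.26 = 0.3983.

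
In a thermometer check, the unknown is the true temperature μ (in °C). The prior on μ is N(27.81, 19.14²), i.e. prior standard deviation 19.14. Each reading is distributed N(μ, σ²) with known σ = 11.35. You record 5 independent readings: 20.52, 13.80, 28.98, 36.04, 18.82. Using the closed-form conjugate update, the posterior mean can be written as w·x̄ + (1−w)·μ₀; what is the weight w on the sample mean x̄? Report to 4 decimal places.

0.9343

For Normal data with known variance σ², a Normal(μ₀, σ₀²) prior on μ is conjugate. Posterior precision = 1/σ₀² + n/σ²; posterior mean is the precision-weighted average of μ₀ and x̄.
σ₀² = 19.14² = 366.3396, σ² = 11.35² = 128.8225. Prior precision 1/σ₀² = 1/366.3396; data precision n/σ² = 5/128.8225.
w = (n/σ²)/(1/σ₀² + n/σ²) = n·σ₀²/(σ² + n·σ₀²) = 5·366.3396/(128.8225 + 5·366.3396) = 1831.698/1960.5205 = 0.9343.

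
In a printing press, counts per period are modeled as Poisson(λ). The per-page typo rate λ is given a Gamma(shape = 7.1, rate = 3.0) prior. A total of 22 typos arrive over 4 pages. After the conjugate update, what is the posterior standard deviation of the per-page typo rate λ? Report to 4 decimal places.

0.7706

With a Gamma(shape α, rate β) prior, the Poisson likelihood is conjugate: the posterior is Gamma(α + ΣXᵢ, β + n).
Posterior: Gamma(α+S, β+n) = Gamma(7.1+22, 3.0+4) = Gamma(29.1, 7.0).
SD = √α/β = √29.1/7.0 = 0.7706.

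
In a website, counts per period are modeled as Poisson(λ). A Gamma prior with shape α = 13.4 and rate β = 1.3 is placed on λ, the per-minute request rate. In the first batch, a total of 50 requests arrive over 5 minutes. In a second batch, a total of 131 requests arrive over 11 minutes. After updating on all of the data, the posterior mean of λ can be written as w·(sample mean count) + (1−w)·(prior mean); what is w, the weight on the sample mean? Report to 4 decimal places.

0.9249

With a Gamma(shape α, rate β) prior, the Poisson likelihood is conjugate: the posterior is Gamma(α + ΣXᵢ, β + n).
Total number of minutes: n = 5 + 11 = 16.
Posterior mean = (α₀+S)/(β₀+n) = [n/(β₀+n)]·(S/n) + [β₀/(β₀+n)]·(α₀/β₀), so only n and β₀ enter the weight.
Weight on data w = n/(β₀+n) = 16/(1.3+16) = 16/17.3 = 0.9249.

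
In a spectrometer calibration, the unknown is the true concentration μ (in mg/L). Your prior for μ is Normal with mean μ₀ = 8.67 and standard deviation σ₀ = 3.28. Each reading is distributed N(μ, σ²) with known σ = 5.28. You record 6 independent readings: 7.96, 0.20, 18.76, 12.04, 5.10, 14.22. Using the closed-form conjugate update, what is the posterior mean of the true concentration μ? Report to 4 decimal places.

For Normal data with known variance σ², a Normal(μ₀, σ₀²) prior on μ is conjugate. Posterior precision = 1/σ₀² + n/σ²; posterior mean is the precision-weighted average of μ₀ and x̄.
Σxᵢ = 7.96 + 0.20 + 18.76 + 12.04 + 5.10 + 14.22 = 58.28, so n·x̄ = 58.28.
σ₀² = 3.28² = 10.7584, σ² = 5.28² = 27.8784; σ² + n·σ₀² = 27.8784 + 6·10.7584 = 92.4288.
Posterior mean = (μ₀/σ₀² + n·x̄/σ²)/(1/σ₀² + n/σ²) = (σ²·μ₀ + σ₀²·n·x̄)/(σ² + n·σ₀²) = (27.8784·8.67 + 10.7584·58.28)/92.4288 = 868.70528/92.4288 = 9.3986.

9.3986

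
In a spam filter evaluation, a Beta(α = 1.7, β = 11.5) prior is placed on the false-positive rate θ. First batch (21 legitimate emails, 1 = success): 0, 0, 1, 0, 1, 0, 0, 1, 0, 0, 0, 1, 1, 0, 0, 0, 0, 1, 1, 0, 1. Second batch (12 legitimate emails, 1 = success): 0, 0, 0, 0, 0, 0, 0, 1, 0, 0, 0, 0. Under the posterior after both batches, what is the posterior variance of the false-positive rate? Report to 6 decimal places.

The Beta prior is conjugate to a Binomial/Bernoulli likelihood; the update adds successes to α and failures to β.
After batch 1: Beta(1.7+8, 11.5+13) = Beta(9.7, 24.5).
After batch 2: Beta(9.7+1, 24.5+11) = Beta(10.7, 35.5).
Var = αβ/((α+β)²(α+β+1)) = 10.7·35.5/(46.2²·47.2) = 0.003770.

0.003770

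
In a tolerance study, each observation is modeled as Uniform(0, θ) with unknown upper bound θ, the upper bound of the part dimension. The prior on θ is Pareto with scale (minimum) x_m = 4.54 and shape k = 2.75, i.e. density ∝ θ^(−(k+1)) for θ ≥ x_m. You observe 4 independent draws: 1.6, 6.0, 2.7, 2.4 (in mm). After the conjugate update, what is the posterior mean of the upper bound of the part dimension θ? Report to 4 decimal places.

A Pareto(scale x_m, shape k) prior on the upper bound θ of Uniform(0, θ) is conjugate: posterior is Pareto(max(x_m, max xᵢ), k + n).
Sample maximum = 6.0; prior scale x_m = 4.54 → posterior scale = max = 6.00.
Posterior shape = 2.75 + 4 = 6.75.
E[θ|data] = k·x_m/(k−1) = 6.75·6.00/5.75 = 7.0435.

7.0435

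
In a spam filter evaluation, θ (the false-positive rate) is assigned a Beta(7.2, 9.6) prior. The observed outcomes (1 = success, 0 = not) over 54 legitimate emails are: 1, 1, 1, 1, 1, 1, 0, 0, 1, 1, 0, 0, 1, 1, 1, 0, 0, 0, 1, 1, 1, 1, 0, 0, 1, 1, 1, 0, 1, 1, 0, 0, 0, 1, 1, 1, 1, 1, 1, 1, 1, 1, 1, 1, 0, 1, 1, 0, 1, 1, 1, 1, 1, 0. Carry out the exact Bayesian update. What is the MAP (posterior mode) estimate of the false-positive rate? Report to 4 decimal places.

The Beta prior is conjugate to a Binomial/Bernoulli likelihood; the update adds successes to α and failures to β.
Posterior: Beta(α+k, β+n−k) = Beta(7.2+38, 9.6+16) = Beta(45.2, 25.6).
Mode of Beta(a,b) for a,b>1 is (a−1)/(a+b−2) = 44.2/68.8 = 0.6424.

0.6424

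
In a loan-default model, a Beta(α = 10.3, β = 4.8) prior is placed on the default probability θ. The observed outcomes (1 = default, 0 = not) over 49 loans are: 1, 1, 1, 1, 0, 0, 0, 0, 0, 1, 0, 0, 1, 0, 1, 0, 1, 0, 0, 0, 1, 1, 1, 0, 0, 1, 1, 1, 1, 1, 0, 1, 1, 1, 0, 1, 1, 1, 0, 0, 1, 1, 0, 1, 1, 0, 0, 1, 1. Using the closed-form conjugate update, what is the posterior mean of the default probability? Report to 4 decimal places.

0.5975

The Beta prior is conjugate to a Binomial/Bernoulli likelihood; the update adds successes to α and failures to β.
Posterior: Beta(α+k, β+n−k) = Beta(10.3+28, 4.8+21) = Beta(38.3, 25.8).
Posterior mean = α/(α+β) = 38.3/64.1 = 0.5975.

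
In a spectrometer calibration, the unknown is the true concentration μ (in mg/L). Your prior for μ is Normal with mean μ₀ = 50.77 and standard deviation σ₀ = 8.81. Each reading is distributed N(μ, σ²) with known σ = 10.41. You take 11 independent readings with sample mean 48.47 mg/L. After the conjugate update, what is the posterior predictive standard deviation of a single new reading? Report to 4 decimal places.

For Normal data with known variance σ², a Normal(μ₀, σ₀²) prior on μ is conjugate. Posterior precision = 1/σ₀² + n/σ²; posterior mean is the precision-weighted average of μ₀ and x̄.
σ₀² = 8.81² = 77.6161, σ² = 10.41² = 108.3681; σ² + n·σ₀² = 108.3681 + 11·77.6161 = 962.1452.
Posterior precision = 1/σ₀² + n/σ² = 1/77.6161 + 11/108.3681 = (σ² + n·σ₀²)/(σ₀²σ²) = 962.1452/(77.6161·108.3681); posterior variance σₙ² = σ₀²σ²/(σ² + n·σ₀²) = 77.6161·108.3681/962.1452 = 8.742037.
Predictive variance for one new observation = σₙ² + σ² = 77.6161·108.3681/962.1452 + 108.3681 = σ²·(σ₀² + 962.1452)/962.1452 = 108.3681·1039.7613/962.1452 = 117.110137; SD = √(108.3681·1039.7613/962.1452) = 10.8217.

10.8217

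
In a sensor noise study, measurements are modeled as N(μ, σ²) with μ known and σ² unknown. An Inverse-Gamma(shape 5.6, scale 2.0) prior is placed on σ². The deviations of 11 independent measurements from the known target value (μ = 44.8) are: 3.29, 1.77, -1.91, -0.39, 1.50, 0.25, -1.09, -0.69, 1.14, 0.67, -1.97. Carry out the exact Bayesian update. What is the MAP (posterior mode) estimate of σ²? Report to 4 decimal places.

With known mean μ and an Inverse-Gamma(α, β) prior on σ², the Normal likelihood is conjugate: posterior is Inv-Gamma(α + n/2, β + Σ(xᵢ−μ)²/2).
Σ(xᵢ−μ)² = (3.29)² + (1.77)² + (-1.91)² + (-0.39)² + (1.50)² + (0.25)² + (-1.09)² + (-0.69)² + (1.14)² + (0.67)² + (-1.97)² = 27.3633.
Posterior: Inv-Gamma(5.6 + 11/2, 2.0 + 27.3633/2) = Inv-Gamma(11.10, 15.68165).
Mode = β/(α+1) = 15.68165/12.10 = 1.2960.

1.2960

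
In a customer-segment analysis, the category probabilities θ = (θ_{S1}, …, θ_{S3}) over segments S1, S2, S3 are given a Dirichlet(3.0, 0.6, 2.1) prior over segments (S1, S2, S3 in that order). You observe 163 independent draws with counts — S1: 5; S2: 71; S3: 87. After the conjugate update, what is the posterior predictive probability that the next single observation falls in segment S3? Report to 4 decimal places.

The Dirichlet prior is conjugate to the Multinomial likelihood: each posterior αⱼ = prior αⱼ + observed count nⱼ.
Posterior concentration: (8.0, 71.6, 89.1), total = 168.7.
P(next = S3 | data) = α_{S3}/Σα = 0.5282.

0.5282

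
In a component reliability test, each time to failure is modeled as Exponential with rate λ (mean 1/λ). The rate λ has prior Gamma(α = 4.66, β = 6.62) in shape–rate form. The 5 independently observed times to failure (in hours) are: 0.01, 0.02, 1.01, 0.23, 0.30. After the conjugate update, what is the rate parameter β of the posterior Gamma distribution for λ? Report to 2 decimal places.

With a Gamma(shape α, rate β) prior on the exponential rate λ, the posterior after n observations with total T = Σxᵢ is Gamma(α+n, β+T).
Sum of observations T = 1.57 hours; n = 5.
Posterior: Gamma(4.66+5, 6.62+1.57) = Gamma(9.66, 8.19).
Posterior β = 8.19.

8.19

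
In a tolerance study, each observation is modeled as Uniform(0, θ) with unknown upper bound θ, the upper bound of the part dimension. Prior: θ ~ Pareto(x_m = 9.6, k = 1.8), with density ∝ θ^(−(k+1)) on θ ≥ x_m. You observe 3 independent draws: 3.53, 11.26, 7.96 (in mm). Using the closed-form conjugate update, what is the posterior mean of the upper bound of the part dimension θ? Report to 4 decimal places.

A Pareto(scale x_m, shape k) prior on the upper bound θ of Uniform(0, θ) is conjugate: posterior is Pareto(max(x_m, max xᵢ), k + n).
Sample maximum = 11.26; prior scale x_m = 9.6 → posterior scale = max = 11.26.
Posterior shape = 1.8 + 3 = 4.8.
E[θ|data] = k·x_m/(k−1) = 4.8·11.26/3.8 = 14.2232.

14.2232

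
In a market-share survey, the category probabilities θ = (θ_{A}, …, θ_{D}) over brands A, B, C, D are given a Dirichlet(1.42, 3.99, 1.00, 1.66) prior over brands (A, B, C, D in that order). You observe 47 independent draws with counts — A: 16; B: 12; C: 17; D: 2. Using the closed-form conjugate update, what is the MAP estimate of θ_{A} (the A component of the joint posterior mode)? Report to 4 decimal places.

0.3215

The Dirichlet prior is conjugate to the Multinomial likelihood: each posterior αⱼ = prior αⱼ + observed count nⱼ.
Posterior concentration: (17.42, 15.99, 18.00, 3.66), total = 55.07.
Joint mode component: (α_{A}−1)/(Σα−K) = 16.42/51.07 = 0.3215.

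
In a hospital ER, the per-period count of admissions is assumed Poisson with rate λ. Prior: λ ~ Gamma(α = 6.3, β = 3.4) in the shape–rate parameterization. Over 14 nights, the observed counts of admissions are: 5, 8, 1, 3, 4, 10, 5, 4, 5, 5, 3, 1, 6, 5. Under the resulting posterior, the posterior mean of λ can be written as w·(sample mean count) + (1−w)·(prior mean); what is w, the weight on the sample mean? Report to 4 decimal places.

With a Gamma(shape α, rate β) prior, the Poisson likelihood is conjugate: the posterior is Gamma(α + ΣXᵢ, β + n).
Posterior mean = (α₀+S)/(β₀+n) = [n/(β₀+n)]·(S/n) + [β₀/(β₀+n)]·(α₀/β₀), so only n and β₀ enter the weight.
Weight on data w = n/(β₀+n) = 14/(3.4+14) = 14/17.4 = 0.8046.

0.8046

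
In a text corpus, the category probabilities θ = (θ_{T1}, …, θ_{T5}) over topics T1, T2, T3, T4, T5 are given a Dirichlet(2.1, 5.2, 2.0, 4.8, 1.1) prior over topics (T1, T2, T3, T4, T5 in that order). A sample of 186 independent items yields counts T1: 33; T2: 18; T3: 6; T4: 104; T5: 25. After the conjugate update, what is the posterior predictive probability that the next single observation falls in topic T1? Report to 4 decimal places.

The Dirichlet prior is conjugate to the Multinomial likelihood: each posterior αⱼ = prior αⱼ + observed count nⱼ.
Posterior concentration: (35.1, 23.2, 8.0, 108.8, 26.1), total = 201.2.
P(next = T1 | data) = α_{T1}/Σα = 0.1745.

0.1745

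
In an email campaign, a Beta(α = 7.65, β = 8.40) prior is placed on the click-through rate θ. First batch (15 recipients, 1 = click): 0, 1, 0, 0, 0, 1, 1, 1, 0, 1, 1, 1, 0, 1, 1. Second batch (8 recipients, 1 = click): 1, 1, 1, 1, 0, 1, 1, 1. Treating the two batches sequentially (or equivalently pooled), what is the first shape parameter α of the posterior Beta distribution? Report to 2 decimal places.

The Beta prior is conjugate to a Binomial/Bernoulli likelihood; the update adds successes to α and failures to β.
After batch 1: Beta(7.65+9, 8.40+6) = Beta(16.65, 14.40).
After batch 2: Beta(16.65+7, 14.40+1) = Beta(23.65, 15.40).
Posterior α = 23.65.

23.65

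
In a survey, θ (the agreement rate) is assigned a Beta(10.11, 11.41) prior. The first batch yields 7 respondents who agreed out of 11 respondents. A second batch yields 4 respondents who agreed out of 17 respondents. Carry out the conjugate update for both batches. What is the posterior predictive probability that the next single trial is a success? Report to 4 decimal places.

0.4263

The Beta prior is conjugate to a Binomial/Bernoulli likelihood; the update adds successes to α and failures to β.
After batch 1: Beta(10.11+7, 11.41+4) = Beta(17.11, 15.41).
After batch 2: Beta(17.11+4, 15.41+13) = Beta(21.11, 28.41).
For a single future Bernoulli trial, P(success | data) = α/(α+β) = 0.4263.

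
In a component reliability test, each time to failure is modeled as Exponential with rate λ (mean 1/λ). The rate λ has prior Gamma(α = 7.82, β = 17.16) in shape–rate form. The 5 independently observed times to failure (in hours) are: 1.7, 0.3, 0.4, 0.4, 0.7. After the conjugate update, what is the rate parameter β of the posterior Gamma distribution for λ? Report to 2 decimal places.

20.66

With a Gamma(shape α, rate β) prior on the exponential rate λ, the posterior after n observations with total T = Σxᵢ is Gamma(α+n, β+T).
Sum of observations T = 3.5 hours; n = 5.
Posterior: Gamma(7.82+5, 17.16+3.5) = Gamma(12.82, 20.66).
Posterior β = 20.66.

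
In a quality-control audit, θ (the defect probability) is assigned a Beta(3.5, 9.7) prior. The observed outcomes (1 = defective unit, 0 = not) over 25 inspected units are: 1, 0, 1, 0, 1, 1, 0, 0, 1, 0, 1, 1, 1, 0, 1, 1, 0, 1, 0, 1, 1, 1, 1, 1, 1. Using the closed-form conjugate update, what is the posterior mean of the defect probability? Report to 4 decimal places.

0.5366

The Beta prior is conjugate to a Binomial/Bernoulli likelihood; the update adds successes to α and failures to β.
Posterior: Beta(α+k, β+n−k) = Beta(3.5+17, 9.7+8) = Beta(20.5, 17.7).
Posterior mean = α/(α+β) = 20.5/38.2 = 0.5366.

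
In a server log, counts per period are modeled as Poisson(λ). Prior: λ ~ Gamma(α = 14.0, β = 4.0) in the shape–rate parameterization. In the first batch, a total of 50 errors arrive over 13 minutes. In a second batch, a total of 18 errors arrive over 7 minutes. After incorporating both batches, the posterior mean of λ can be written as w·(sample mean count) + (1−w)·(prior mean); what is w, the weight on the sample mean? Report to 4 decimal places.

With a Gamma(shape α, rate β) prior, the Poisson likelihood is conjugate: the posterior is Gamma(α + ΣXᵢ, β + n).
Total number of minutes: n = 13 + 7 = 20.
Posterior mean = (α₀+S)/(β₀+n) = [n/(β₀+n)]·(S/n) + [β₀/(β₀+n)]·(α₀/β₀), so only n and β₀ enter the weight.
Weight on data w = n/(β₀+n) = 20/(4.0+20) = 20/24.0 = 0.8333.

0.8333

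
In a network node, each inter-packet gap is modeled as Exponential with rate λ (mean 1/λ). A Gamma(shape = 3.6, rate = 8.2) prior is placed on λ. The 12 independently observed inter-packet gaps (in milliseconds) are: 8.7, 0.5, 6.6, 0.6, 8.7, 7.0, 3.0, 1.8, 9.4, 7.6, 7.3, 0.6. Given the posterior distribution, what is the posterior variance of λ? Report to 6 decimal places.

0.003184

With a Gamma(shape α, rate β) prior on the exponential rate λ, the posterior after n observations with total T = Σxᵢ is Gamma(α+n, β+T).
Sum of observations T = 61.8 milliseconds; n = 12.
Posterior: Gamma(3.6+12, 8.2+61.8) = Gamma(15.6, 70.0).
Var = α/β² = 0.003184.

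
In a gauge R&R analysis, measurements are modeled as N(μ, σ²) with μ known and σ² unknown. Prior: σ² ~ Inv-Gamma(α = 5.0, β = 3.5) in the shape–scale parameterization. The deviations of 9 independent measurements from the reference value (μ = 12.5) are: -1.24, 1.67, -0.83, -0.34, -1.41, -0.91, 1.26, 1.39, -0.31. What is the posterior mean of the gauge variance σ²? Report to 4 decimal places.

1.0919

With known mean μ and an Inverse-Gamma(α, β) prior on σ², the Normal likelihood is conjugate: posterior is Inv-Gamma(α + n/2, β + Σ(xᵢ−μ)²/2).
Σ(xᵢ−μ)² = (-1.24)² + (1.67)² + (-0.83)² + (-0.34)² + (-1.41)² + (-0.91)² + (1.26)² + (1.39)² + (-0.31)² = 11.5630.
Posterior: Inv-Gamma(5.0 + 9/2, 3.5 + 11.5630/2) = Inv-Gamma(9.50, 9.28150).
E[σ²|data] = β/(α−1) = 9.28150/8.50 = 1.0919.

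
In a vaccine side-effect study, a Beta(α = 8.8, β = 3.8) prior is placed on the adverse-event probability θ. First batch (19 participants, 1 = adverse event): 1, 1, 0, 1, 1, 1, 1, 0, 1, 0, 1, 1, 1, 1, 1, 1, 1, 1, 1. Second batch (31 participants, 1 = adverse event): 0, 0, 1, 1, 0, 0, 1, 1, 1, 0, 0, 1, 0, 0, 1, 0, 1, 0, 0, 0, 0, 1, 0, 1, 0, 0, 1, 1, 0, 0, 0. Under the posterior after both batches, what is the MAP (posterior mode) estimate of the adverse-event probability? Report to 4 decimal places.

The Beta prior is conjugate to a Binomial/Bernoulli likelihood; the update adds successes to α and failures to β.
After batch 1: Beta(8.8+16, 3.8+3) = Beta(24.8, 6.8).
After batch 2: Beta(24.8+12, 6.8+19) = Beta(36.8, 25.8).
Mode of Beta(a,b) for a,b>1 is (a−1)/(a+b−2) = 35.8/60.6 = 0.5908.

0.5908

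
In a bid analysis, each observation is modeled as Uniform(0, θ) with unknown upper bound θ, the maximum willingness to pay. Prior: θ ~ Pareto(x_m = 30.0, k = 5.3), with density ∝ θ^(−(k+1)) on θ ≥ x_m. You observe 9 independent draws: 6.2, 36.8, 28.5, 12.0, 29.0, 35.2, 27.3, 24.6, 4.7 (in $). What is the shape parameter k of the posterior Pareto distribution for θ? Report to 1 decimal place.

A Pareto(scale x_m, shape k) prior on the upper bound θ of Uniform(0, θ) is conjugate: posterior is Pareto(max(x_m, max xᵢ), k + n).
Sample maximum = 36.8; prior scale x_m = 30.0 → posterior scale = max = 36.8.
Posterior shape = 5.3 + 9 = 14.3.
Posterior shape k = 14.3.

14.3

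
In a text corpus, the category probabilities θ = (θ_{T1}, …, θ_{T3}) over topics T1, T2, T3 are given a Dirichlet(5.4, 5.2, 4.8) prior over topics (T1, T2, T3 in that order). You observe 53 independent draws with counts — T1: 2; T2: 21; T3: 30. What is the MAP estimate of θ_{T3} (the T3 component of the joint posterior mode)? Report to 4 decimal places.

The Dirichlet prior is conjugate to the Multinomial likelihood: each posterior αⱼ = prior αⱼ + observed count nⱼ.
Posterior concentration: (7.4, 26.2, 34.8), total = 68.4.
Joint mode component: (α_{T3}−1)/(Σα−K) = 33.8/65.4 = 0.5168.

0.5168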